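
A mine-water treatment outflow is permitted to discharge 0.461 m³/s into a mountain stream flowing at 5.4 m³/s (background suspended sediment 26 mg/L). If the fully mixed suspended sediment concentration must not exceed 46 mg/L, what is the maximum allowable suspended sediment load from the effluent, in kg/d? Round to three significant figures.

11200 kg/d

Mass balance at the limit: 5.400·26.00 + 0.4610·Cₑ = 5.861·46 → Cₑ = 280.3 mg/L.
Load = 0.4610 m³/s × 280.3 g/m³ × 86 400 s/d = 11160 kg/d.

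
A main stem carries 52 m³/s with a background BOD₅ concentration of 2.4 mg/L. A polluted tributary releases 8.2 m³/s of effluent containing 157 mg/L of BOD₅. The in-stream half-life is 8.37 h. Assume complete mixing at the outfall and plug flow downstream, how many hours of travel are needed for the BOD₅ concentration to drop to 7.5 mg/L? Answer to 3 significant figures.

13.8 h

Flow-weighted average: C = (52.00·2.400 + 8.200·157.0) / 60.20 = 1412/60.20 = 23.46 mg/L.
Half-life 8.37 h → k = ln 2 / 8.37 = 0.08281 h⁻¹ = 1.988 d⁻¹.
23.46·exp(−k·t) = 7.5 → t = ln(23.46/7.5)/k = 49570 s = 13.77 h.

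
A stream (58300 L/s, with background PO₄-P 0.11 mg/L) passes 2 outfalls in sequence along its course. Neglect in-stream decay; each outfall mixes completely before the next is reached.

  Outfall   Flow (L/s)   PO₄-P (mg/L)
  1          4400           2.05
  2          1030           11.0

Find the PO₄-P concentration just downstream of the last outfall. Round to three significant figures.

After outfall 1: Q = 58300 + 4400 = 62700 L/s; C = (58300·0.1100 + 4400·2.050)/62700 = 0.2461 mg/L.
After outfall 2: Q = 62700 + 1030 = 63730 L/s; C = (62700·0.2461 + 1030·11.00)/63730 = 0.4199 mg/L.

0.420 mg/L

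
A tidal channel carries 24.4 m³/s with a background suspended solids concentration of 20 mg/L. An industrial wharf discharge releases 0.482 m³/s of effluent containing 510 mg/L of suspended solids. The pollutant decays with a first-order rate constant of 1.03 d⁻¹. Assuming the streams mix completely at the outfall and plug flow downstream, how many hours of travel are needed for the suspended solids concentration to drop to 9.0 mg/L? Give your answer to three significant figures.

27.7 h

Mass balance: C = (24.40·20.00 + 0.4820·510.0) / 24.88 = 733.8/24.88 = 29.49 mg/L.
29.49·exp(−k·t) = 9.0 → t = ln(29.49/9.0)/k = 99560 s = 27.66 h.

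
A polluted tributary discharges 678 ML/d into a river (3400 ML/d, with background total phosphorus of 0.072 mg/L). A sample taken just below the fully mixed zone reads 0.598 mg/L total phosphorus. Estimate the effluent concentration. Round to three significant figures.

3.24 mg/L

Mass balance: 3400·0.07200 + 678.0·Cₑ = 4078·0.5980
→ Cₑ = (4078·0.5980 − 3400·0.07200) / 678.0 = 3.236 mg/L.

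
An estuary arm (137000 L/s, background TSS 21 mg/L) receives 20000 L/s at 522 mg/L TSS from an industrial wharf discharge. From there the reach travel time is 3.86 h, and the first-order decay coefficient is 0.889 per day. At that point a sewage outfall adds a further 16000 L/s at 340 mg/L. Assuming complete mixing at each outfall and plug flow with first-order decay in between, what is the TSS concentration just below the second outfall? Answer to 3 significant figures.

After mixing, C = (137000·21.00 + 20000·522.0) / 157000 = 13320000/157000 = 84.82 mg/L; combined flow 157000 L/s.
After decay, C = 84.82 × e^(−kt) = 84.82 × 0.8668 = 73.52 mg/L.
Second outfall: C = (157000·73.52 + 16000·340.0)/173000 = 98.17 mg/L.

98.2 mg/L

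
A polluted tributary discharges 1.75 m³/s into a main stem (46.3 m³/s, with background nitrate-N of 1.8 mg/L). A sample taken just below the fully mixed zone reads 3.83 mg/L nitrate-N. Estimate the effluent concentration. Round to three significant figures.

Mass balance: 46.30·1.800 + 1.750·Cₑ = 48.05·3.830
→ Cₑ = (48.05·3.830 − 46.30·1.800) / 1.750 = 57.54 mg/L.

57.5 mg/L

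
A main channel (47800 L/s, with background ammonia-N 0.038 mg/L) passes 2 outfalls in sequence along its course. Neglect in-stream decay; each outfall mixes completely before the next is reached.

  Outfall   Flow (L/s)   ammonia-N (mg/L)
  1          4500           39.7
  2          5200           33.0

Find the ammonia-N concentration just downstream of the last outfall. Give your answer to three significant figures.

After outfall 1: Q = 47800 + 4500 = 52300 L/s; C = (47800·0.03800 + 4500·39.70)/52300 = 3.451 mg/L.
After outfall 2: Q = 52300 + 5200 = 57500 L/s; C = (52300·3.451 + 5200·33.00)/57500 = 6.123 mg/L.

6.12 mg/L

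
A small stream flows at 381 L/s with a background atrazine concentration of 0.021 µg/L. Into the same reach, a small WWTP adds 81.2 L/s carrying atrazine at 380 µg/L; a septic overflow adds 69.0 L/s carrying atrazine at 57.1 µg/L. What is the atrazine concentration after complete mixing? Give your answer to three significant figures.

65.5 µg/L

Flow-weighted average: C = (381.0·0.02100 + 81.20·380.0 + 69.00·57.10) / 531.2 = 34800/531.2 = 65.52 µg/L.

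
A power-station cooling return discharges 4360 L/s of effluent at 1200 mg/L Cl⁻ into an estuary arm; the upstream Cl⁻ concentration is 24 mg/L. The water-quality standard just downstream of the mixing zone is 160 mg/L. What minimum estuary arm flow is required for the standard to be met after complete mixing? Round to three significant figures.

33300 L/s

Set C_mix = 160: (Q·24.00 + 4360·1200) / (Q + 4360) = 160
→ Q = 4360·(1200 − 160)/(160 − 24.00) = 33340 L/s.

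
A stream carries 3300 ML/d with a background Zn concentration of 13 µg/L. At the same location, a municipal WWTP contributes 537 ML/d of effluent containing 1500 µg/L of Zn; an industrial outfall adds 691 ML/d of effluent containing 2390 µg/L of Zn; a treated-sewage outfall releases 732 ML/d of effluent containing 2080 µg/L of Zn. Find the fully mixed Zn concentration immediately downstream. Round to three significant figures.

765 µg/L

Mixed concentration C = ΣQC/ΣQ = (3300·13.00 + 537.0·1500 + 691.0·2390 + 732.0·2080) / 5260 = 4022000/5260 = 764.7 µg/L.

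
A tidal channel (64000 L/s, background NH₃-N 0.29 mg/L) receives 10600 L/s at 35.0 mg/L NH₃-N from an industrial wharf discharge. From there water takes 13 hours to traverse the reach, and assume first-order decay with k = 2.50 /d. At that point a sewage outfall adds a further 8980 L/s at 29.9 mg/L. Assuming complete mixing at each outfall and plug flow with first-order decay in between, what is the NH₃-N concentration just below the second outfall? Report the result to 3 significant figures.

Flow-weighted average: C = (64000·0.2900 + 10600·35.00) / 74600 = 389600/74600 = 5.222 mg/L; combined flow 74600 L/s.
First-order decay: C = 5.222·exp(−k·t) = 5.222·0.2582 = 1.348 mg/L.
At the second outfall, C = (74600·1.348 + 8980·29.90) / (74600 + 8980) = 4.416 mg/L.

4.42 mg/L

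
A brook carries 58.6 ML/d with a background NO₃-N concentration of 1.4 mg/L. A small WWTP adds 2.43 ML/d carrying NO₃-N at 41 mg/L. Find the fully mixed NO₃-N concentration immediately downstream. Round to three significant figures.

Flow-weighted average: C = (58.60·1.400 + 2.430·41.00) / 61.03 = 181.7/61.03 = 2.977 mg/L.

2.98 mg/L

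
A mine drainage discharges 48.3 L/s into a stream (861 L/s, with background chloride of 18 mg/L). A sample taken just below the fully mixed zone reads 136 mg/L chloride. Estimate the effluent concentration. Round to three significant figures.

2240 mg/L

Mass balance: 861.0·18.00 + 48.30·Cₑ = 909.3·136.0
→ Cₑ = (909.3·136.0 − 861.0·18.00) / 48.30 = 2239 mg/L.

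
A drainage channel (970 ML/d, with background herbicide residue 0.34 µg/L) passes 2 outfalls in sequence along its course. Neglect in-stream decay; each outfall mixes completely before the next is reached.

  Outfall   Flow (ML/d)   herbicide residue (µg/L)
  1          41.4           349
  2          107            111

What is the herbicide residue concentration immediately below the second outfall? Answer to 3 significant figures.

Outfall 1: combined Q = 1011 ML/d; C = (970.0·0.3400 + 41.40·349.0)/1011 = 14.61 µg/L.
Outfall 2: combined Q = 1118 ML/d; C = (1011·14.61 + 107.0·111.0)/1118 = 23.83 µg/L.

23.8 µg/L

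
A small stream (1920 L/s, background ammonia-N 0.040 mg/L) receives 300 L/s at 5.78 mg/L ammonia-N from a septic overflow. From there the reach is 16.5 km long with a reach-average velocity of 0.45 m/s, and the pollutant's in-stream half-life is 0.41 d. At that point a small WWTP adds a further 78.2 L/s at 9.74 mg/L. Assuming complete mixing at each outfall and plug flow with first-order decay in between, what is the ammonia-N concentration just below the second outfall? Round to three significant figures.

0.716 mg/L

Flow-weighted average: C = (1920·0.04000 + 300.0·5.780) / 2220 = 1811/2220 = 0.8157 mg/L; combined flow 2220 L/s.
Travel time t = 16.5·1000 / 0.45 = 36670 s = 10.19 h.
Half-life 0.41 d → k = ln 2 / 0.41 = 1.691 d⁻¹.
Applying C = C₀e^(−kt): 0.8157 × 0.4880 = 0.3980 mg/L.
Second outfall: C = (2220·0.3980 + 78.20·9.740)/2298 = 0.7159 mg/L.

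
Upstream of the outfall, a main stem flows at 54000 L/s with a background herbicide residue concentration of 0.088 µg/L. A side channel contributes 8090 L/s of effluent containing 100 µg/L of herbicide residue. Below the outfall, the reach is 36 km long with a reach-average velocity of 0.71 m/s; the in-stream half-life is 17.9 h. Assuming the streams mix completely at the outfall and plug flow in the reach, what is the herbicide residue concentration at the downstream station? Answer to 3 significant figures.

7.60 µg/L

Conservation of mass: C = (54000·0.08800 + 8090·100.0) / 62090 = 813800/62090 = 13.11 µg/L.
Travel time t = 36·1000 / 0.71 = 50700 s = 14.08 h.
Half-life 17.9 h → k = ln 2 / 17.9 = 0.03872 h⁻¹ = 0.9294 d⁻¹.
Applying C = C₀e^(−kt): 13.11 × 0.5796 = 7.596 µg/L.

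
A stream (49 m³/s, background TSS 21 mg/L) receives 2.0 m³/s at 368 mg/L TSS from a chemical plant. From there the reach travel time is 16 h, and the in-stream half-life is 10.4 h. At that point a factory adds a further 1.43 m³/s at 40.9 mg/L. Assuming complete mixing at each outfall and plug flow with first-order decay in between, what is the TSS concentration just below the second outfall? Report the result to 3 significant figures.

12.7 mg/L

Conservation of mass: C = (49.00·21.00 + 2.000·368.0) / 51.00 = 1765/51.00 = 34.61 mg/L; combined flow 51.00 m³/s.
Half-life 10.4 h → k = ln 2 / 10.4 = 0.06665 h⁻¹ = 1.600 d⁻¹.
After decay, C = 34.61 × e^(−kt) = 34.61 × 0.3443 = 11.91 mg/L.
At the second outfall, C = (51.00·11.91 + 1.430·40.90) / (51.00 + 1.430) = 12.70 mg/L.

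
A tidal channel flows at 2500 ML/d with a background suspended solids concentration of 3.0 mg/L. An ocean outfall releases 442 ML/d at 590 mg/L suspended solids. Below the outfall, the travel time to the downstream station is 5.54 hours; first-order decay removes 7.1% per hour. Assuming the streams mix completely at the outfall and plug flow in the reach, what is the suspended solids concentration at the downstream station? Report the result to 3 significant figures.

Conservation of mass: C = (2500·3.000 + 442.0·590.0) / 2942 = 268300/2942 = 91.19 mg/L.
7.1%/h lost → k = −ln(1 − 0.071) = 0.07365 h⁻¹.
Applying C = C₀e^(−kt): 91.19 × 0.6650 = 60.64 mg/L.

60.6 mg/L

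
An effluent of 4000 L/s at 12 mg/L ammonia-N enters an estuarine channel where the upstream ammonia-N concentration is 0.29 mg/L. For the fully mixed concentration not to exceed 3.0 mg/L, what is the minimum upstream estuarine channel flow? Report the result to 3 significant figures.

Set C_mix = 3.0: (Q·0.2900 + 4000·12.00) / (Q + 4000) = 3.0
→ Q = 4000·(12.00 − 3.0)/(3.0 − 0.2900) = 13280 L/s.

13300 L/s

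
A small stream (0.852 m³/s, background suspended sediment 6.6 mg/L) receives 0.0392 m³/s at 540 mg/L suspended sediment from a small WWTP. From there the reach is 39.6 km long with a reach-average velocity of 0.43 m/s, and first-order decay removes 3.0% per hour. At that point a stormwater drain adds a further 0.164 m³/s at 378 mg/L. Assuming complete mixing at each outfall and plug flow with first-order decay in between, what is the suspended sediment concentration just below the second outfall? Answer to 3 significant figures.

Mixed concentration C = ΣQC/ΣQ = (0.8520·6.600 + 0.03920·540.0) / 0.8912 = 26.79/0.8912 = 30.06 mg/L; combined flow 0.8912 m³/s.
Travel time t = 39.6·1000 / 0.43 = 92090 s = 25.58 h.
3.0%/h lost → k = −ln(1 − 0.03) = 0.03046 h⁻¹.
First-order decay: C = 30.06·exp(−k·t) = 30.06·0.4588 = 13.79 mg/L.
At the second outfall, C = (0.8912·13.79 + 0.1640·378.0) / (0.8912 + 0.1640) = 70.40 mg/L.

70.4 mg/L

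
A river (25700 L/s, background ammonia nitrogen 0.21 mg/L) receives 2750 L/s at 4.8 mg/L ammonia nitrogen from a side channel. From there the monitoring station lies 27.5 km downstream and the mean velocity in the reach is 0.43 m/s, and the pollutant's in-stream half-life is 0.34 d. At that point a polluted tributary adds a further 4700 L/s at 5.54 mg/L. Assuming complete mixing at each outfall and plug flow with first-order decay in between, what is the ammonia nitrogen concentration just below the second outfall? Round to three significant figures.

Conservation of mass: C = (25700·0.2100 + 2750·4.800) / 28450 = 18600/28450 = 0.6537 mg/L; combined flow 28450 L/s.
Travel time t = 27.5·1000 / 0.43 = 63950 s = 17.76 h.
Half-life 0.34 d → k = ln 2 / 0.34 = 2.039 d⁻¹.
First-order decay: C = 0.6537·exp(−k·t) = 0.6537·0.2211 = 0.1445 mg/L.
At the second outfall, C = (28450·0.1445 + 4700·5.540) / (28450 + 4700) = 0.9095 mg/L.

0.910 mg/L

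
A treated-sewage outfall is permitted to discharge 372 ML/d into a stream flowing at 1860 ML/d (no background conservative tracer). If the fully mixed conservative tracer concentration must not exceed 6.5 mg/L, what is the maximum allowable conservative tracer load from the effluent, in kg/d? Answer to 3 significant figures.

14500 kg/d

Mass balance at the limit: 1860·0 + 372.0·Cₑ = 2232·6.5 → Cₑ = 39.00 mg/L.
372.0 ML/d = 4.306 m³/s. Load = 4.306 m³/s × 39.00 g/m³ × 86 400 s/d = 14510 kg/d.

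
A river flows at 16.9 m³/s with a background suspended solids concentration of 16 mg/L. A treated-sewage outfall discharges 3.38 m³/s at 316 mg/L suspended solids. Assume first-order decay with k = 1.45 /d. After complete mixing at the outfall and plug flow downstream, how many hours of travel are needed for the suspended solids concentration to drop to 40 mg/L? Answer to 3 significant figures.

8.29 h

After mixing, C = (16.90·16.00 + 3.380·316.0) / 20.28 = 1338/20.28 = 66.00 mg/L.
66.00·exp(−k·t) = 40 → t = ln(66.00/40)/k = 29840 s = 8.289 h.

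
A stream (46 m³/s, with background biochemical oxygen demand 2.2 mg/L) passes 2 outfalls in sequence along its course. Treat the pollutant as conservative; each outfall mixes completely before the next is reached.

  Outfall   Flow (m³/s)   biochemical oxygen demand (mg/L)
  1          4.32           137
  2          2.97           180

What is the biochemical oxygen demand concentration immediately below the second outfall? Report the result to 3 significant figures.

Below outfall 1: Q → 50.32 m³/s, C = (46.00·2.200 + 4.320·137.0)/50.32 = 13.77 mg/L.
Below outfall 2: Q → 53.29 m³/s, C = (50.32·13.77 + 2.970·180.0)/53.29 = 23.04 mg/L.

23.0 mg/L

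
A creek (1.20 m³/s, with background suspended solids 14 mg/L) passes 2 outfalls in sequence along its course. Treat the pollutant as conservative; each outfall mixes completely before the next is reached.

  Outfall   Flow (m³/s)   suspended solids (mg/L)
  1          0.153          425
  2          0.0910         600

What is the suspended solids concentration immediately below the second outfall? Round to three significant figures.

After outfall 1: Q = 1.200 + 0.1530 = 1.353 m³/s; C = (1.200·14.00 + 0.1530·425.0)/1.353 = 60.48 mg/L.
After outfall 2: Q = 1.353 + 0.09100 = 1.444 m³/s; C = (1.353·60.48 + 0.09100·600.0)/1.444 = 94.48 mg/L.

94.5 mg/L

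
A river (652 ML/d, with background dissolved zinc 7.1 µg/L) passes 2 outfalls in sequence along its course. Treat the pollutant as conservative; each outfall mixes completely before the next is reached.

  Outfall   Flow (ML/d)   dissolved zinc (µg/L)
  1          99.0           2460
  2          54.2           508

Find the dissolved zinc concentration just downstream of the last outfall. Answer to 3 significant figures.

342 µg/L

Outfall 1: combined Q = 751.0 ML/d; C = (652.0·7.100 + 99.00·2460)/751.0 = 330.5 µg/L.
Outfall 2: combined Q = 805.2 ML/d; C = (751.0·330.5 + 54.20·508.0)/805.2 = 342.4 µg/L.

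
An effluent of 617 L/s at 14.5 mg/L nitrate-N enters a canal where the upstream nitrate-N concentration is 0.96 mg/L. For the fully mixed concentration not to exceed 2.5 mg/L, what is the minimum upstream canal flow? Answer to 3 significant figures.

4810 L/s

Set C_mix = 2.5: (Q·0.9600 + 617.0·14.50) / (Q + 617.0) = 2.5
→ Q = 617.0·(14.50 − 2.5)/(2.5 − 0.9600) = 4808 L/s.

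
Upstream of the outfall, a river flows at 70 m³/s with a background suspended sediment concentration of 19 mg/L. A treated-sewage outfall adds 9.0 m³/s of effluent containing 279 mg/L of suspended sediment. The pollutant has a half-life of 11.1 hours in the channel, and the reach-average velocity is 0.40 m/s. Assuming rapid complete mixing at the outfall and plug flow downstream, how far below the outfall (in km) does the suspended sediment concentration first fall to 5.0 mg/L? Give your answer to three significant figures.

After mixing, C = (70.00·19.00 + 9.000·279.0) / 79.00 = 3841/79.00 = 48.62 mg/L.
Half-life 11.1 h → k = ln 2 / 11.1 = 0.06245 h⁻¹ = 1.499 d⁻¹.
Set 48.62·exp(−k·t) = 5.0 → t = ln(48.62/5.0)/k = 131100 s = 36.43 h.
Distance = v·t = 0.40·131100 = 52450 m = 52.45 km.

52.5 km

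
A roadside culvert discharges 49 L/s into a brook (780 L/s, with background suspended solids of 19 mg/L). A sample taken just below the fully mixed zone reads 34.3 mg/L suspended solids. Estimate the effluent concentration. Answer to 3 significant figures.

Mass balance: 780.0·19.00 + 49.00·Cₑ = 829.0·34.30
→ Cₑ = (829.0·34.30 − 780.0·19.00) / 49.00 = 277.9 mg/L.

278 mg/L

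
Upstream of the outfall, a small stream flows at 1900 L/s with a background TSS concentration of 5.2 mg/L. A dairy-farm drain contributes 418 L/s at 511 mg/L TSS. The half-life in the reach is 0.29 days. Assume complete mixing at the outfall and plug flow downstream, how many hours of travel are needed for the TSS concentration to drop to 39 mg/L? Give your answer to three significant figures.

9.09 h

Mixed concentration C = ΣQC/ΣQ = (1900·5.200 + 418.0·511.0) / 2318 = 223500/2318 = 96.41 mg/L.
Half-life 0.29 d → k = ln 2 / 0.29 = 2.390 d⁻¹.
96.41·exp(−k·t) = 39 → t = ln(96.41/39)/k = 32720 s = 9.088 h.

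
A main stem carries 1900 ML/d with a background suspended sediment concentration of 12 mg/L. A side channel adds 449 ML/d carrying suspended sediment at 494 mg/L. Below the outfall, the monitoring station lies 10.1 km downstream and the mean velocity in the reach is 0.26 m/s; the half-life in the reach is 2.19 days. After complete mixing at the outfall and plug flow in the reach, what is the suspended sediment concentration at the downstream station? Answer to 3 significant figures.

90.3 mg/L

Flow-weighted average: C = (1900·12.00 + 449.0·494.0) / 2349 = 244600/2349 = 104.1 mg/L.
Travel time t = 10.1·1000 / 0.26 = 38850 s = 10.79 h.
Half-life 2.19 d → k = ln 2 / 2.19 = 0.3165 d⁻¹.
Applying C = C₀e^(−kt): 104.1 × 0.8674 = 90.32 mg/L.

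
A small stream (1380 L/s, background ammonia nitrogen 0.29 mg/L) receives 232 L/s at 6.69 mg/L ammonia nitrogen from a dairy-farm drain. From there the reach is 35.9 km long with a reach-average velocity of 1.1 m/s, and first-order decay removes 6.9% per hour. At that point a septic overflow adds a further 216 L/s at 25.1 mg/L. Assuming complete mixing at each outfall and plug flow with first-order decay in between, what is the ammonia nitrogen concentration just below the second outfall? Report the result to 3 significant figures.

After mixing, C = (1380·0.2900 + 232.0·6.690) / 1612 = 1952/1612 = 1.211 mg/L; combined flow 1612 L/s.
Travel time t = 35.9·1000 / 1.1 = 32640 s = 9.066 h.
6.9%/h lost → k = −ln(1 − 0.069) = 0.07150 h⁻¹.
After decay, C = 1.211 × e^(−kt) = 1.211 × 0.5230 = 0.6334 mg/L.
At the second outfall, C = (1612·0.6334 + 216.0·25.10) / (1612 + 216.0) = 3.524 mg/L.

3.52 mg/L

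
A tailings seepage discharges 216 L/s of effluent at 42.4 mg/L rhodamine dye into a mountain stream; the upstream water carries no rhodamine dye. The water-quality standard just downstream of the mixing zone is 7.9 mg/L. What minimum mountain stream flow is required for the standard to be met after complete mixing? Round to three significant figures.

Set C_mix = 7.9: (Q·0 + 216.0·42.40) / (Q + 216.0) = 7.9
→ Q = 216.0·(42.40 − 7.9)/(7.9 − 0) = 943.3 L/s.

943 L/s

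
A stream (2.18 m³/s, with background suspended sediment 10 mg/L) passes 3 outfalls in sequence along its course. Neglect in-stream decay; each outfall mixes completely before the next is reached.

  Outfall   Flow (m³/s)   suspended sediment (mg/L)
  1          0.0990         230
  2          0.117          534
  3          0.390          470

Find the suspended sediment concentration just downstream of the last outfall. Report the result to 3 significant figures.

Outfall 1: combined Q = 2.279 m³/s; C = (2.180·10.00 + 0.09900·230.0)/2.279 = 19.56 mg/L.
Outfall 2: combined Q = 2.396 m³/s; C = (2.279·19.56 + 0.1170·534.0)/2.396 = 44.68 mg/L.
Outfall 3: combined Q = 2.786 m³/s; C = (2.396·44.68 + 0.3900·470.0)/2.786 = 104.2 mg/L.

104 mg/L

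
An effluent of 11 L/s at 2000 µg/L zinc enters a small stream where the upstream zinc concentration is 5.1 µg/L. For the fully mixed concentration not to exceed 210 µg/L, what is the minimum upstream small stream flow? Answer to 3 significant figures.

96.1 L/s

Set C_mix = 210: (Q·5.100 + 11.00·2000) / (Q + 11.00) = 210
→ Q = 11.00·(2000 − 210)/(210 − 5.100) = 96.10 L/s.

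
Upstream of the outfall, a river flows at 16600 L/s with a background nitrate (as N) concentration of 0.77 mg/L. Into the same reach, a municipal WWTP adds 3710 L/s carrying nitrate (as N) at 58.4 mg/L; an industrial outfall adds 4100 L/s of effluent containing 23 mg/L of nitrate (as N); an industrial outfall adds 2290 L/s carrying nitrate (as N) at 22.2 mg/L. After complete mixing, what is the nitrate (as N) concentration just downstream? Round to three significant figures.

Flow-weighted average: C = (16600·0.7700 + 3710·58.40 + 4100·23.00 + 2290·22.20) / 26700 = 374600/26700 = 14.03 mg/L.

14.0 mg/L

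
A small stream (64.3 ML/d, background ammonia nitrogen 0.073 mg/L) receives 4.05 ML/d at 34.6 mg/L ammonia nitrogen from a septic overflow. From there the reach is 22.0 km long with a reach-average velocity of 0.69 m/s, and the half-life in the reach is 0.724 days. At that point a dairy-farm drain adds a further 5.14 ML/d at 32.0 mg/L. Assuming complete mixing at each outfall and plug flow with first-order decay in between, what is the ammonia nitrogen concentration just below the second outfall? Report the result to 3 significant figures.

3.62 mg/L

After mixing, C = (64.30·0.07300 + 4.050·34.60) / 68.35 = 144.8/68.35 = 2.119 mg/L; combined flow 68.35 ML/d.
Travel time t = 22.0·1000 / 0.69 = 31880 s = 8.857 h.
Half-life 0.724 d → k = ln 2 / 0.724 = 0.9574 d⁻¹.
Decay over the reach: 2.119·exp(−kt) = 2.119·0.7024 = 1.488 mg/L.
At the second outfall, C = (68.35·1.488 + 5.140·32.00) / (68.35 + 5.140) = 3.622 mg/L.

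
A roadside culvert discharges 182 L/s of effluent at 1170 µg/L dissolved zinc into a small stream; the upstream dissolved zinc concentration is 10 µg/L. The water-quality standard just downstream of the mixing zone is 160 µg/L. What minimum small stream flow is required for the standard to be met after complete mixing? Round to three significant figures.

1230 L/s

Set C_mix = 160: (Q·10.00 + 182.0·1170) / (Q + 182.0) = 160
→ Q = 182.0·(1170 − 160)/(160 − 10.00) = 1225 L/s.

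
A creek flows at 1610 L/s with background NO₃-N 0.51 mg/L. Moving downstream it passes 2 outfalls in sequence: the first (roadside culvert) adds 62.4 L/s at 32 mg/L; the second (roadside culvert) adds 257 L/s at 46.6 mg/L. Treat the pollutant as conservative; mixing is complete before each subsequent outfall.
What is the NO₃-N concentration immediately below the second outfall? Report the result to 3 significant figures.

7.67 mg/L

After outfall 1: Q = 1610 + 62.40 = 1672 L/s; C = (1610·0.5100 + 62.40·32.00)/1672 = 1.685 mg/L.
After outfall 2: Q = 1672 + 257.0 = 1929 L/s; C = (1672·1.685 + 257.0·46.60)/1929 = 7.668 mg/L.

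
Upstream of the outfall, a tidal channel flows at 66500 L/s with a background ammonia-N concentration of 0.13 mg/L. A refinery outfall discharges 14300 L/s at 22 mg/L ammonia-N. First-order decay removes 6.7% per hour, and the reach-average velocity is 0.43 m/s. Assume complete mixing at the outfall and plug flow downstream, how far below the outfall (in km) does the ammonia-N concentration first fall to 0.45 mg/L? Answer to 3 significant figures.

48.8 km

Mixed concentration C = ΣQC/ΣQ = (66500·0.1300 + 14300·22.00) / 80800 = 323200/80800 = 4.001 mg/L.
6.7%/h lost → k = −ln(1 − 0.067) = 0.06935 h⁻¹.
Set 4.001·exp(−k·t) = 0.45 → t = ln(4.001/0.45)/k = 113400 s = 31.51 h.
Distance = v·t = 0.43·113400 = 48770 m = 48.77 km.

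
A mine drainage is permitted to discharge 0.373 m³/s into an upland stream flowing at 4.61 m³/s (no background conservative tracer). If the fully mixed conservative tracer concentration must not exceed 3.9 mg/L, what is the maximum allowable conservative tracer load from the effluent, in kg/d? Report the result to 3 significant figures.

1680 kg/d

Mass balance at the limit: 4.610·0 + 0.3730·Cₑ = 4.983·3.9 → Cₑ = 52.10 mg/L.
Load = 0.3730 m³/s × 52.10 g/m³ × 86 400 s/d = 1679 kg/d.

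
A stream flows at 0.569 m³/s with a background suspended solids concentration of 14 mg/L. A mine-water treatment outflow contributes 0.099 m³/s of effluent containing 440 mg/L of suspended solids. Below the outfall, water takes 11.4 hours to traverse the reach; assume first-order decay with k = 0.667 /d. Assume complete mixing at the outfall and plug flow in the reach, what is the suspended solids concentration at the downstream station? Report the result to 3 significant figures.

Conservation of mass: C = (0.5690·14.00 + 0.09900·440.0) / 0.6680 = 51.53/0.6680 = 77.13 mg/L.
Decay over the reach: 77.13·exp(−kt) = 77.13·0.7285 = 56.19 mg/L.

56.2 mg/L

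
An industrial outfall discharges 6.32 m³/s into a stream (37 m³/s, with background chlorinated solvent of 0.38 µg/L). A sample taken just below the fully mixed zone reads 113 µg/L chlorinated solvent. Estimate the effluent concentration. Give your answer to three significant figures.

Mass balance: 37.00·0.3800 + 6.320·Cₑ = 43.32·113.0
→ Cₑ = (43.32·113.0 − 37.00·0.3800) / 6.320 = 772.3 µg/L.

772 µg/L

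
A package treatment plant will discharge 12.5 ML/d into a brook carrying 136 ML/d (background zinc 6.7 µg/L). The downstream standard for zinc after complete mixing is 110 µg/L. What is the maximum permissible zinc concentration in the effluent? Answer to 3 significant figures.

1230 µg/L

At the limit, (Qr·Cr + Qe·Cₑ)/(Qr + Qe) = 110:
Cₑ = (148.5·110 − 136.0·6.700) / 12.50 = 1234 µg/L.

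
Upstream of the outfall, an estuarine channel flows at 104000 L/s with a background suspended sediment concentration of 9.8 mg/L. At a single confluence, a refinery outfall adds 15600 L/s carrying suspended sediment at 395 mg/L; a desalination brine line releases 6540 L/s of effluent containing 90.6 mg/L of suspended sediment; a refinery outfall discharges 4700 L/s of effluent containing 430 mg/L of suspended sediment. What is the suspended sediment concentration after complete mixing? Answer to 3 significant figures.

Mixed concentration C = ΣQC/ΣQ = (104000·9.800 + 15600·395.0 + 6540·90.60 + 4700·430.0) / 130800 = 9795000/130800 = 74.86 mg/L.

74.9 mg/L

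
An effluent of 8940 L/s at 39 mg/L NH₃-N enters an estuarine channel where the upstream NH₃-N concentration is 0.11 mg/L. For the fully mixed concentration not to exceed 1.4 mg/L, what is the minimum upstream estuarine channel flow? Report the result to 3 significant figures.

Set C_mix = 1.4: (Q·0.1100 + 8940·39.00) / (Q + 8940) = 1.4
→ Q = 8940·(39.00 − 1.4)/(1.4 − 0.1100) = 260600 L/s.

261000 L/s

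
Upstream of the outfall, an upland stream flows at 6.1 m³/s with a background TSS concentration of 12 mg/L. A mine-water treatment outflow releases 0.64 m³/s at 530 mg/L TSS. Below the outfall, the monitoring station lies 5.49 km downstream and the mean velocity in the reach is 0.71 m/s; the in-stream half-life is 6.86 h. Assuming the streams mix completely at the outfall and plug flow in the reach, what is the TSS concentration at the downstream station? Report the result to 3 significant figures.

Mixed concentration C = ΣQC/ΣQ = (6.100·12.00 + 0.6400·530.0) / 6.740 = 412.4/6.740 = 61.19 mg/L.
Travel time t = 5.49·1000 / 0.71 = 7732 s = 2.148 h.
Half-life 6.86 h → k = ln 2 / 6.86 = 0.1010 h⁻¹ = 2.425 d⁻¹.
First-order decay: C = 61.19·exp(−k·t) = 61.19·0.8049 = 49.25 mg/L.

49.2 mg/L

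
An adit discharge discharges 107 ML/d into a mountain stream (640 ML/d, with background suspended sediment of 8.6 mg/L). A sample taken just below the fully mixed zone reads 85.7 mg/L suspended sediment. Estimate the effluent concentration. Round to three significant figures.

547 mg/L

Mass balance: 640.0·8.600 + 107.0·Cₑ = 747.0·85.70
→ Cₑ = (747.0·85.70 − 640.0·8.600) / 107.0 = 546.9 mg/L.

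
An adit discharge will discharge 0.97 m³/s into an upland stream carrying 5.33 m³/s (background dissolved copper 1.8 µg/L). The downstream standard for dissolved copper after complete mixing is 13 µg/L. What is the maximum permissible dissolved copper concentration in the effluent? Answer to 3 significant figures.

74.5 µg/L

At the limit, (Qr·Cr + Qe·Cₑ)/(Qr + Qe) = 13:
Cₑ = (6.300·13 − 5.330·1.800) / 0.9700 = 74.54 µg/L.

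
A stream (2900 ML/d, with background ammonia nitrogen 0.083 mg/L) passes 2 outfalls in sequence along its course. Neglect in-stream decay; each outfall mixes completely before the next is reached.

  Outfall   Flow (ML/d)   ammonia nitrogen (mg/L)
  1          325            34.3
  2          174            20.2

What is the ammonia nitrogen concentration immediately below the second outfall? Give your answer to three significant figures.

Below outfall 1: Q → 3225 ML/d, C = (2900·0.08300 + 325.0·34.30)/3225 = 3.531 mg/L.
Below outfall 2: Q → 3399 ML/d, C = (3225·3.531 + 174.0·20.20)/3399 = 4.385 mg/L.

4.38 mg/L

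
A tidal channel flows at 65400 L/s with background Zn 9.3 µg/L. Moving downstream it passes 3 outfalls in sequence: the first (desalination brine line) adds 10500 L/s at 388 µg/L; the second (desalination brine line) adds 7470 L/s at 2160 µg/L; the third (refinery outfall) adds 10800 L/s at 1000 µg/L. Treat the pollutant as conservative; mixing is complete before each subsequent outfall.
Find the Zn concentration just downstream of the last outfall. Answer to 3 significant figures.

Below outfall 1: Q → 75900 L/s, C = (65400·9.300 + 10500·388.0)/75900 = 61.69 µg/L.
Below outfall 2: Q → 83370 L/s, C = (75900·61.69 + 7470·2160)/83370 = 249.7 µg/L.
Below outfall 3: Q → 94170 L/s, C = (83370·249.7 + 10800·1000)/94170 = 335.7 µg/L.

336 µg/L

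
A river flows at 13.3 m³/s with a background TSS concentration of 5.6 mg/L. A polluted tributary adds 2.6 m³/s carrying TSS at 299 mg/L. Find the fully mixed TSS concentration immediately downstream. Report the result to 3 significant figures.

Mixed concentration C = ΣQC/ΣQ = (13.30·5.600 + 2.600·299.0) / 15.90 = 851.9/15.90 = 53.58 mg/L.

53.6 mg/L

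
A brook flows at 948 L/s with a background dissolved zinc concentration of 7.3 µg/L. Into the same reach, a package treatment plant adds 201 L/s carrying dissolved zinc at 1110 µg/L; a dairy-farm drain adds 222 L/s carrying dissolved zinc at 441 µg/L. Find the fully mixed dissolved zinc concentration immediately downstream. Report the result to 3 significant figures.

After mixing, C = (948.0·7.300 + 201.0·1110 + 222.0·441.0) / 1371 = 327900/1371 = 239.2 µg/L.

239 µg/L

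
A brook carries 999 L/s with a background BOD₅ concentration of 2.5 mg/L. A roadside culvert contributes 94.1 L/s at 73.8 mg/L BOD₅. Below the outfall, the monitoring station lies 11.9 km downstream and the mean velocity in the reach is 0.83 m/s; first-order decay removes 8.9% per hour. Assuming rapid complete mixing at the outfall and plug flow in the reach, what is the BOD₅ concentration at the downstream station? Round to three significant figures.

Mass balance: C = (999.0·2.500 + 94.10·73.80) / 1093 = 9442/1093 = 8.638 mg/L.
Travel time t = 11.9·1000 / 0.83 = 14340 s = 3.983 h.
8.9%/h lost → k = −ln(1 − 0.089) = 0.09321 h⁻¹.
After decay, C = 8.638 × e^(−kt) = 8.638 × 0.6899 = 5.959 mg/L.

5.96 mg/L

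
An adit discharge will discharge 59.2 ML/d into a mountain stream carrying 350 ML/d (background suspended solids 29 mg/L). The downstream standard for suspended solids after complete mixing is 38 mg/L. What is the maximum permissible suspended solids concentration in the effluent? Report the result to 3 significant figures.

91.2 mg/L

At the limit, (Qr·Cr + Qe·Cₑ)/(Qr + Qe) = 38:
Cₑ = (409.2·38 − 350.0·29.00) / 59.20 = 91.21 mg/L.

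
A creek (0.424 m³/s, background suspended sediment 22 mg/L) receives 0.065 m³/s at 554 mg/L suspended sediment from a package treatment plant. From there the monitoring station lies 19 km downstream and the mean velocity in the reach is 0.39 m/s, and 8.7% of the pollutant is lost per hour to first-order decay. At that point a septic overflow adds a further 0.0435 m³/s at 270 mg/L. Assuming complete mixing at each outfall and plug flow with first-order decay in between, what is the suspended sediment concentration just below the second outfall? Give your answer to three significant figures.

Flow-weighted average: C = (0.4240·22.00 + 0.06500·554.0) / 0.4890 = 45.34/0.4890 = 92.72 mg/L; combined flow 0.4890 m³/s.
Travel time t = 19·1000 / 0.39 = 48720 s = 13.53 h.
8.7%/h lost → k = −ln(1 − 0.087) = 0.09102 h⁻¹.
Applying C = C₀e^(−kt): 92.72 × 0.2918 = 27.05 mg/L.
Second outfall: C = (0.4890·27.05 + 0.04350·270.0)/0.5325 = 46.90 mg/L.

46.9 mg/L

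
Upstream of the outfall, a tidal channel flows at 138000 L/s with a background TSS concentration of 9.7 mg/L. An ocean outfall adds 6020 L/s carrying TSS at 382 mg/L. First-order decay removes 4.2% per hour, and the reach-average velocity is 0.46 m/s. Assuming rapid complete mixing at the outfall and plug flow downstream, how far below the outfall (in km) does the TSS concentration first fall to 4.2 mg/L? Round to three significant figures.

Mixed concentration C = ΣQC/ΣQ = (138000·9.700 + 6020·382.0) / 144000 = 3638000/144000 = 25.26 mg/L.
4.2%/h lost → k = −ln(1 − 0.042) = 0.04291 h⁻¹.
Set 25.26·exp(−k·t) = 4.2 → t = ln(25.26/4.2)/k = 150500 s = 41.82 h.
Distance = v·t = 0.46·150500 = 69250 m = 69.25 km.

69.2 km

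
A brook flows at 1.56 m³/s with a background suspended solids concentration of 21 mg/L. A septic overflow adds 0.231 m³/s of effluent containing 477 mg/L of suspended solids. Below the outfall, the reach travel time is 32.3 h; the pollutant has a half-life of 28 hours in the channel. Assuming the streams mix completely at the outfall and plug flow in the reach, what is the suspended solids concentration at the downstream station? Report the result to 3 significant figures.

35.9 mg/L

Mass balance: C = (1.560·21.00 + 0.2310·477.0) / 1.791 = 142.9/1.791 = 79.81 mg/L.
Half-life 28 h → k = ln 2 / 28 = 0.02476 h⁻¹ = 0.5941 d⁻¹.
First-order decay: C = 79.81·exp(−k·t) = 79.81·0.4495 = 35.88 mg/L.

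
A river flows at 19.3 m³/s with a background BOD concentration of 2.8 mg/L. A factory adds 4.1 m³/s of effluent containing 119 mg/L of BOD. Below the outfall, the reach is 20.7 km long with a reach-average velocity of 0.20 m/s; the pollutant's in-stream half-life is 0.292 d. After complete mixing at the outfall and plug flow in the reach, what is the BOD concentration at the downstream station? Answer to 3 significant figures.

Flow-weighted average: C = (19.30·2.800 + 4.100·119.0) / 23.40 = 541.9/23.40 = 23.16 mg/L.
Travel time t = 20.7·1000 / 0.20 = 103500 s = 28.75 h.
Half-life 0.292 d → k = ln 2 / 0.292 = 2.374 d⁻¹.
Decay over the reach: 23.16·exp(−kt) = 23.16·0.05822 = 1.348 mg/L.

1.35 mg/L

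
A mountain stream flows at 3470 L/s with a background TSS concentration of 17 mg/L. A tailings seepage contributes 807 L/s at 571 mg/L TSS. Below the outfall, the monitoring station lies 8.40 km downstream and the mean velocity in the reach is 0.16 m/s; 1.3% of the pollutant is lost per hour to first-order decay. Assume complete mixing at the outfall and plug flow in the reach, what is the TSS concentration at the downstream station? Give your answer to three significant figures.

Flow-weighted average: C = (3470·17.00 + 807.0·571.0) / 4277 = 519800/4277 = 121.5 mg/L.
Travel time t = 8.40·1000 / 0.16 = 52500 s = 14.58 h.
1.3%/h lost → k = −ln(1 − 0.013) = 0.01309 h⁻¹.
After decay, C = 121.5 × e^(−kt) = 121.5 × 0.8263 = 100.4 mg/L.

100 mg/L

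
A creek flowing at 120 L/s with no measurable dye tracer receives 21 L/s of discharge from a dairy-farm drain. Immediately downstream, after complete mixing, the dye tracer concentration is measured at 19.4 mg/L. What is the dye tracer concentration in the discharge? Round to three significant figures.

Mass balance: 120.0·0 + 21.00·Cₑ = 141.0·19.40
→ Cₑ = (141.0·19.40 − 120.0·0) / 21.00 = 130.3 mg/L.

130 mg/L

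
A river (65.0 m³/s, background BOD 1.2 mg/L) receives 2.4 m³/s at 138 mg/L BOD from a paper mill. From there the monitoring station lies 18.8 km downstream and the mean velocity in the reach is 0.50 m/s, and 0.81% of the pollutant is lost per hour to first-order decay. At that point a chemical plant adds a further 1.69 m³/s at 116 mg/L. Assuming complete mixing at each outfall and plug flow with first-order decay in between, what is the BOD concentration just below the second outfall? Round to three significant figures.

Mass balance: C = (65.00·1.200 + 2.400·138.0) / 67.40 = 409.2/67.40 = 6.071 mg/L; combined flow 67.40 m³/s.
Travel time t = 18.8·1000 / 0.50 = 37600 s = 10.44 h.
0.81%/h lost → k = −ln(1 − 0.0081) = 0.008133 h⁻¹.
First-order decay: C = 6.071·exp(−k·t) = 6.071·0.9186 = 5.577 mg/L.
At the second outfall, C = (67.40·5.577 + 1.690·116.0) / (67.40 + 1.690) = 8.278 mg/L.

8.28 mg/L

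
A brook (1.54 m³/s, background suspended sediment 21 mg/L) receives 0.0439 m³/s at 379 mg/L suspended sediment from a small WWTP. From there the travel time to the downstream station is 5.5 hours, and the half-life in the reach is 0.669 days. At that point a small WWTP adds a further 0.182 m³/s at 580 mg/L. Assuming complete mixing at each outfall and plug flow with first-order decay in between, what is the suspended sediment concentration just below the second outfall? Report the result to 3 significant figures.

Mixed concentration C = ΣQC/ΣQ = (1.540·21.00 + 0.04390·379.0) / 1.584 = 48.98/1.584 = 30.92 mg/L; combined flow 1.584 m³/s.
Half-life 0.669 d → k = ln 2 / 0.669 = 1.036 d⁻¹.
After decay, C = 30.92 × e^(−kt) = 30.92 × 0.7886 = 24.39 mg/L.
Second outfall: C = (1.584·24.39 + 0.1820·580.0)/1.766 = 81.65 mg/L.

81.7 mg/L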